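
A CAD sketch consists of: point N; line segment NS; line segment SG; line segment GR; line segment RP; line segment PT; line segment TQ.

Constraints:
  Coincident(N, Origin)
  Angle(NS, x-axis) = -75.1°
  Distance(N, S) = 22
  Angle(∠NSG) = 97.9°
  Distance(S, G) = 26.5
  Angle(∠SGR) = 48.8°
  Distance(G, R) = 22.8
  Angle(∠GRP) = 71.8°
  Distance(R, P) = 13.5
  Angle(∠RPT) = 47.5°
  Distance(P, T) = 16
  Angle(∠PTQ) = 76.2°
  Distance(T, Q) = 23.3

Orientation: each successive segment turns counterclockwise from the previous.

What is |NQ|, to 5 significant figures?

15.442

N is at the origin; NS runs at -75.1° with length 22.0, so S = (5.6569, -21.260). ∠NSG = 97.9° gives SG at 7.0000° from the x-axis; with |SG| = 26.5, G = (31.959, -18.031). ∠SGR = 48.8° gives GR at 138.20° from the x-axis; with |GR| = 22.8, R = (14.963, -2.8338). ∠GRP = 71.8° gives RP at -113.60° from the x-axis; with |RP| = 13.5, P = (9.5578, -15.205). ∠RPT = 47.5° gives PT at 18.900° from the x-axis; with |PT| = 16.0, T = (24.695, -10.022). ∠PTQ = 76.2° gives TQ at 122.70° from the x-axis; with |TQ| = 23.3, Q = (12.108, 9.5852). Then |NQ| = |Q − N| = 15.442.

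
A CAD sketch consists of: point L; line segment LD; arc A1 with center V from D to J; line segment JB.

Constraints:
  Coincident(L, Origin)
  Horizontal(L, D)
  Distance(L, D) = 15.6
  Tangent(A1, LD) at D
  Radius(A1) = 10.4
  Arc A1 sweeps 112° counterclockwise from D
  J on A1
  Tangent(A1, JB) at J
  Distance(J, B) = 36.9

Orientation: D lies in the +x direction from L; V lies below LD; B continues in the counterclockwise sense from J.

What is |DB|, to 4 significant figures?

48.69

On A1, D sits at bearing 90° from V; a 112° counterclockwise sweep puts J at bearing 202°, so J = V + 10.4·(cos 202°, sin 202°) = (5.957, -14.30). A1 meets JB tangentially, so VJ is at right angles to JB, so JB runs along (−sin 202°, cos 202°); with |JB| = 36.9, B = (19.78, -48.51). Then |DB| = |B − D| = 48.69.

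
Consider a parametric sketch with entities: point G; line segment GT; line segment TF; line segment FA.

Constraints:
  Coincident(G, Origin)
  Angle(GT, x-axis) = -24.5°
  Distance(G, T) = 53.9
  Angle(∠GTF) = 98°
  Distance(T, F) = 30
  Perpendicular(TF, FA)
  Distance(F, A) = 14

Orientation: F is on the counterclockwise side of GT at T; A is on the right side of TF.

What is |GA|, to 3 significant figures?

77.1

∠GTF = 98.0°, so TF runs at -24.5° + (180° − 98.0°) = 57.5° from the x-axis; with |TF| = 30.0, F = T + 30.0·(cos 57.5°, sin 57.5°) = (65.2, 2.95). TF is perpendicular to FA; with |FA| = 14.0 on the right of TF, A = F + 14.0·(0.843, -0.537) = (77.0, -4.57). Then |GA| = |A − G| = 77.1.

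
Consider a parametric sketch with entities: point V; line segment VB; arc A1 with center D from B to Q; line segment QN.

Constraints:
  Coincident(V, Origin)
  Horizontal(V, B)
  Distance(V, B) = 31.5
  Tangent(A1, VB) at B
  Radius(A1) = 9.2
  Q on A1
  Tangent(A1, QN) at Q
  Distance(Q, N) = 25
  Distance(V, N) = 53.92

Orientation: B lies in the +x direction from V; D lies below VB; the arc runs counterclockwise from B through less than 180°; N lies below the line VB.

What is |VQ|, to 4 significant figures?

29.33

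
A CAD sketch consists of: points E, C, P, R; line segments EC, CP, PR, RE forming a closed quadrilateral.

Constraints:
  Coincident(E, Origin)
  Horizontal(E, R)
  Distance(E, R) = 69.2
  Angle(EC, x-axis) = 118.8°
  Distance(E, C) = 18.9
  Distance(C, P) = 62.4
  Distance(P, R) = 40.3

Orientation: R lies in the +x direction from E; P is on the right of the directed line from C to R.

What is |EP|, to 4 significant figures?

45.04

Checks: |CP| = 62.40 ✓; |PR| = 40.30 ✓.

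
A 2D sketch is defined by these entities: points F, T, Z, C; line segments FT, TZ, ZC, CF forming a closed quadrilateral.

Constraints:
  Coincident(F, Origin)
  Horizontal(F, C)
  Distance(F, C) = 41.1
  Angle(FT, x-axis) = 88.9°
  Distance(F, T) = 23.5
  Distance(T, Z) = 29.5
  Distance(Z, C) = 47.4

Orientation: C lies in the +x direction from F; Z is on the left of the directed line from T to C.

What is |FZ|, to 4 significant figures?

48.79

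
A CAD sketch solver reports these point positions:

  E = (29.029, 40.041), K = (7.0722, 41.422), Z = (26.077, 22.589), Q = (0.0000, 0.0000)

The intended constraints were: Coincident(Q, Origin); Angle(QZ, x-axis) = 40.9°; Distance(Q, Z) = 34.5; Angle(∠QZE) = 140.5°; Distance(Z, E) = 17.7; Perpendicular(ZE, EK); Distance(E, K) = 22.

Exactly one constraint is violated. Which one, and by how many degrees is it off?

Perpendicular(ZE, EK) — off by 6.00°.

Q = (0.00, 0.00) ✓; QZ at 40.90° ✓; |QZ| = 34.50 ✓; ∠QZE = 140.5° ✓; |ZE| = 17.70 ✓; ∠(ZE, EK) = 96.00° ✗; |EK| = 22.00 ✓.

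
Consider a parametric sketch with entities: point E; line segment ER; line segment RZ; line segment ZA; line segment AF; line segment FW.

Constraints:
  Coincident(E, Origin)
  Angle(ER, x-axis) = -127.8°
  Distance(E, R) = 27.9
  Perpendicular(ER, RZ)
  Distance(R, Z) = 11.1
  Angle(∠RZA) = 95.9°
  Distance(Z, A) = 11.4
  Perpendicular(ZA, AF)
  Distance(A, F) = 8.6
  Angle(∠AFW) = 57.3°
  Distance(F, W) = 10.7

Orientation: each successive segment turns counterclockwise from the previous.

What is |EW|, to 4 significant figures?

26.63

The perpendicularity gives AF at right angles to ZA, so AF runs at 136.3°; with |AF| = 8.6, F = (-6.671, -14.67). ∠AFW = 57.3° gives FW at -101.0° from the x-axis; with |FW| = 10.7, W = (-8.713, -25.17). Then |EW| = |W − E| = 26.63.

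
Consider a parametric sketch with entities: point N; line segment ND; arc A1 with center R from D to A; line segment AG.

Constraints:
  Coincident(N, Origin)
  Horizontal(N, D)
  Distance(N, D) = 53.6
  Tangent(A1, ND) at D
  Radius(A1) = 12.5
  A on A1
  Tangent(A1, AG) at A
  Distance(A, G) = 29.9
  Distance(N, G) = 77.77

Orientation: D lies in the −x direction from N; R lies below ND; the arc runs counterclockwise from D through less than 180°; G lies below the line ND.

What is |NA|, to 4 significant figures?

67.36

Checks: ∠(RD, DN) = 90.00° ✓; |RD| = 12.50 ✓; |RA| = 12.50 ✓; ∠(RA, AG) = 90.00° ✓; |AG| = 29.90 ✓; |NG| = 77.77 ✓.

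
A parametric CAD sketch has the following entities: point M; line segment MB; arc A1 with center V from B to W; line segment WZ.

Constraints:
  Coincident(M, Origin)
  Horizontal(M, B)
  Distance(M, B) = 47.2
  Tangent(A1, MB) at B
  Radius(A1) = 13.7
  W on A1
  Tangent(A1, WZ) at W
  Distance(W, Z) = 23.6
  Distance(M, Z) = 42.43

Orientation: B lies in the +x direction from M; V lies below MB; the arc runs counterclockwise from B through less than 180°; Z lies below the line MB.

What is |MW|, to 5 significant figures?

35.448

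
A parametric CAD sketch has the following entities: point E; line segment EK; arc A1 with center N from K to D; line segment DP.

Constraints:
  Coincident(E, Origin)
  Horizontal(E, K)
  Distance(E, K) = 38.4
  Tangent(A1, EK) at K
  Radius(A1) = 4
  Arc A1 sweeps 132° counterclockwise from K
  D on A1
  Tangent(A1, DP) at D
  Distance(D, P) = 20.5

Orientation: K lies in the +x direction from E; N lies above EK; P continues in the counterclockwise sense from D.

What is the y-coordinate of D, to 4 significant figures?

6.677

E is at the origin; E and K share the same y with |EK| = 38.4 and K on the +x side, so K = (38.40, 0.000). The tangent condition forces NK to be normal to EK, so N = K + (0, 4) = (38.40, 4.000). On A1, K sits at bearing -90° from N; a 132° counterclockwise sweep puts D at bearing 42°, so D = N + 4.0·(cos 42°, sin 42°) = (41.37, 6.677). So D.y = 6.677.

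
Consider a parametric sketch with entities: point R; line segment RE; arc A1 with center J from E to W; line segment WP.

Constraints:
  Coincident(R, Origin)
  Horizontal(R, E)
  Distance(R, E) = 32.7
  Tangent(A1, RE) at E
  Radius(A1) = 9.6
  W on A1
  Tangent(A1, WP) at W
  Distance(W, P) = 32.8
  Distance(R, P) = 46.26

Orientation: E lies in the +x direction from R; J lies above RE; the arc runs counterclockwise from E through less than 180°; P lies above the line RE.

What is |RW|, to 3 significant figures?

43.2

R is at the origin; RE is horizontal with |RE| = 32.7 and E on the +x side, so E = (32.7, 0.00). Tangency of A1 to RE means the radius JE is perpendicular to RE, so J = E + (0, 9.6) = (32.7, 9.60). Since JW ⟂ WP (tangency), |JP| = √(9.6² + 32.8²) = 34.2 regardless of where W sits on A1. So P lies on both circle(R, 46.26) and circle(J, 34.2); the above-RE intersection is P = (20.4, 41.5). W is the foot of the tangent from P: W = (40.3, 15.4).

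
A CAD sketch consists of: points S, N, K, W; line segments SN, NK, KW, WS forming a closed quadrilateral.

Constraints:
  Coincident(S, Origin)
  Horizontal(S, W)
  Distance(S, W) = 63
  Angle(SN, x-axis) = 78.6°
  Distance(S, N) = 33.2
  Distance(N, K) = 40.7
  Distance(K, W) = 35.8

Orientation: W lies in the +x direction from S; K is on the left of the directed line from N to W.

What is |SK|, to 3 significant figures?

57.2

Checks: |NK| = 40.70 ✓; |KW| = 35.80 ✓.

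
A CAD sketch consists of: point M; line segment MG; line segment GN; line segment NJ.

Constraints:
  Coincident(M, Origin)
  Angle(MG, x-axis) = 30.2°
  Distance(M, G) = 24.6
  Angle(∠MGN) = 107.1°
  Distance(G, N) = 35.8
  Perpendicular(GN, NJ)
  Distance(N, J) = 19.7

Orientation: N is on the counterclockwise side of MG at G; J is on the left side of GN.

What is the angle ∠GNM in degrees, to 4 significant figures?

28.65°

M is at the origin; MG runs at 30.2° with length 24.6, so G = 24.6·(cos 30.2°, sin 30.2°) = (21.26, 12.37). ∠MGN = 107.1°, so GN runs at 30.2° + (180° − 107.1°) = 103.1° from the x-axis; with |GN| = 35.8, N = G + 35.8·(cos 103.1°, sin 103.1°) = (13.15, 47.24). Then cos ∠GNM = NG·NM / (|NG||NM|), giving 28.65°.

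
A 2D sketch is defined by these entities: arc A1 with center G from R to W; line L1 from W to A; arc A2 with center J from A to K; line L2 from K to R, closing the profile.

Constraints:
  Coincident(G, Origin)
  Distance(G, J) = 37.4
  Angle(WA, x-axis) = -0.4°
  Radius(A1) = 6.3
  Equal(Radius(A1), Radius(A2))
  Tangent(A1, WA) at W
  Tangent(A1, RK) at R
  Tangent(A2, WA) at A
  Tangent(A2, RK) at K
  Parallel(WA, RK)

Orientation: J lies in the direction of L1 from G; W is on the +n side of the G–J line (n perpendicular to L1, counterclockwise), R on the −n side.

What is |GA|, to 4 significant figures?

37.93

Tangency of A1 to both parallel lines with radius 6.3 puts W and R at G ± 6.3·n: W = (0.04398, 6.300), R = (-0.04398, -6.300). Equal radii place A and K the same way about J: A = J + 6.3·n = (37.44, 6.039), K = J − 6.3·n = (37.36, -6.561). Then |GA| = |A − G| = 37.93.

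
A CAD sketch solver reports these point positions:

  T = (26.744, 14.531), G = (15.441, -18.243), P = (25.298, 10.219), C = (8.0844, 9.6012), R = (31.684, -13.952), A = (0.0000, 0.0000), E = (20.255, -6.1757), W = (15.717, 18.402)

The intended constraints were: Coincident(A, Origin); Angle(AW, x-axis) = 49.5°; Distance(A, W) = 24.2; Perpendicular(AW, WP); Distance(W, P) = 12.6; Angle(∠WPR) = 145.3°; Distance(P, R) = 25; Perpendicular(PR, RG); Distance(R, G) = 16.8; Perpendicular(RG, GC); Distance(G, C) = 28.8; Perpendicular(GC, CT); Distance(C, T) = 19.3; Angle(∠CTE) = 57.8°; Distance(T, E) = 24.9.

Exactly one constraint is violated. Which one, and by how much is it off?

Distance(T, E) = 24.9 — off by 3.20.

A = (0.00, 0.00) ✓; AW at 49.50° ✓; |AW| = 24.20 ✓; ∠(AW, WP) = 90.00° ✓; |WP| = 12.60 ✓; ∠WPR = 145.3° ✓; |PR| = 25.00 ✓; ∠(PR, RG) = 90.00° ✓; |RG| = 16.80 ✓; ∠(RG, GC) = 90.00° ✓; |GC| = 28.80 ✓; ∠(GC, CT) = 90.00° ✓; |CT| = 19.30 ✓; ∠CTE = 57.80° ✓; |TE| = 21.70 ✗.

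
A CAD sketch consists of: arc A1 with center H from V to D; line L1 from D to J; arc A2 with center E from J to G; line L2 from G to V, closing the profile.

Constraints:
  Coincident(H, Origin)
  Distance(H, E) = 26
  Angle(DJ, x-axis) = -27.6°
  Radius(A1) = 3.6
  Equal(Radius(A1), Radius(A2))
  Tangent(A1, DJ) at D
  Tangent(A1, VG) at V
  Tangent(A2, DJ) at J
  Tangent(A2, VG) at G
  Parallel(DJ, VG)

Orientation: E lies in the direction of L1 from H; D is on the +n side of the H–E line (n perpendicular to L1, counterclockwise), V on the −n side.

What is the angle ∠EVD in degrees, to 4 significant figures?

82.12°

H is at the origin and E lies 26.0 along u from H, so E = 26.0·u = (23.04, -12.05). Tangency of A1 to both parallel lines with radius 3.6 puts D and V at H ± 3.6·n: D = (1.668, 3.190), V = (-1.668, -3.190). Then cos ∠EVD = VE·VD / (|VE||VD|), giving 82.12°.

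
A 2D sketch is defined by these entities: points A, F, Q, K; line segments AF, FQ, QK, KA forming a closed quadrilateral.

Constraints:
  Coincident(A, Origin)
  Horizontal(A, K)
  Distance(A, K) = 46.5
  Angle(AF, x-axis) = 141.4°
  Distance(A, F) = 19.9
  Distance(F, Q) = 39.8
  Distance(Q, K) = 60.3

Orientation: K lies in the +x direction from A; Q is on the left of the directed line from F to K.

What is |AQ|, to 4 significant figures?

45.87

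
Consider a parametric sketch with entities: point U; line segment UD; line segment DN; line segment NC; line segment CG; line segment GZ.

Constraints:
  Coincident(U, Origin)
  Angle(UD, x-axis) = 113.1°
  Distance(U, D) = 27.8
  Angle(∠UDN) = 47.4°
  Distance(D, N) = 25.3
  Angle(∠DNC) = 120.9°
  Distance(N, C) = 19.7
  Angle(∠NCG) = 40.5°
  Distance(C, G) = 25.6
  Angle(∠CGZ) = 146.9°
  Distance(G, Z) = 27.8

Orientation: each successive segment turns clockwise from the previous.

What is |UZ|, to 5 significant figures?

41.770

U is at the origin; UD runs at 113.1° with length 27.8, so D = (-10.907, 25.571). ∠UDN = 47.4° gives DN at -19.500° from the x-axis; with |DN| = 25.3, N = (12.942, 17.126). ∠DNC = 120.9° gives NC at -78.600° from the x-axis; with |NC| = 19.7, C = (16.836, -2.1856). ∠NCG = 40.5° gives CG at 141.90° from the x-axis; with |CG| = 25.6, G = (-3.3098, 13.611). ∠CGZ = 146.9° gives GZ at 108.80° from the x-axis; with |GZ| = 27.8, Z = (-12.269, 39.927). Then |UZ| = |Z − U| = 41.770.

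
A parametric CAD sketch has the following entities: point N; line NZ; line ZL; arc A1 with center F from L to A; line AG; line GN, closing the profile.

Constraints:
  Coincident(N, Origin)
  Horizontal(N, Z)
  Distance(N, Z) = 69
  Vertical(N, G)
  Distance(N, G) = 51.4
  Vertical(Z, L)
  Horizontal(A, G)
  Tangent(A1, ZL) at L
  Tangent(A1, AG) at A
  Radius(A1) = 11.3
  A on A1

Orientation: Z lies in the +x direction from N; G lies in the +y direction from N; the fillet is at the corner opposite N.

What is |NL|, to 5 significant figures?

79.806

N is at the origin; N and Z share the same y with |NZ| = 69.0 and Z on the +x side, so Z = (69.000, 0.0000). N and G share the same x with |NG| = 51.4 and G on the +y side, so G = (0.0000, 51.400). The virtual corner opposite N is at (69.000, 51.400). A1 meets ZL tangentially, so FL is at right angles to ZL and the tangent condition forces FA to be normal to AG, with radius 11.3, so the center F sits 11.3 in from both sides at F = (57.700, 40.100). That places the tangent points at L = (69.000, 40.100) on ZL and A = (57.700, 51.400) on AG. Then |NL| = |L − N| = 79.806.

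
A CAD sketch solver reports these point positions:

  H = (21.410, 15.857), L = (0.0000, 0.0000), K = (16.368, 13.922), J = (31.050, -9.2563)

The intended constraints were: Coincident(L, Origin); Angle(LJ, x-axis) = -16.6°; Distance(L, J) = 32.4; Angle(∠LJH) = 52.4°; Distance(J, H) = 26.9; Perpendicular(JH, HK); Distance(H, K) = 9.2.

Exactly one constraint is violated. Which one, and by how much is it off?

Distance(H, K) = 9.2 — off by 3.80.

L = (0.00, 0.00) ✓; LJ at -16.60° ✓; |LJ| = 32.40 ✓; ∠LJH = 52.40° ✓; |JH| = 26.90 ✓; ∠(JH, HK) = 90.00° ✓; |HK| = 5.401 ✗.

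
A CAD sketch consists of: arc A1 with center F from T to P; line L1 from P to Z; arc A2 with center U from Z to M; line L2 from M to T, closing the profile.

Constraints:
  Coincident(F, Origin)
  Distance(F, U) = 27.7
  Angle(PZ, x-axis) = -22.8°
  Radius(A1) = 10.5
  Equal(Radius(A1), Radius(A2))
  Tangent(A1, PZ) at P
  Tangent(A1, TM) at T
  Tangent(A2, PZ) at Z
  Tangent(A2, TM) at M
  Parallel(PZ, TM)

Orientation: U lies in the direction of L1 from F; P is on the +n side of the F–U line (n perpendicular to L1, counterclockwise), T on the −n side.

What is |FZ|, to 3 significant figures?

29.6

The slot axis is L1's direction at -22.8°, so u = (cos -22.8°, sin -22.8°) = (0.922, -0.388) and n = (−sin -22.8°, cos -22.8°) = (0.388, 0.922). F is at the origin and U lies 27.7 along u from F, so U = 27.7·u = (25.5, -10.7). Tangency of A1 to both parallel lines with radius 10.5 puts P and T at F ± 10.5·n: P = (4.07, 9.68), T = (-4.07, -9.68). Equal radii place Z and M the same way about U: Z = U + 10.5·n = (29.6, -1.05), M = U − 10.5·n = (21.5, -20.4). Then |FZ| = |Z − F| = 29.6.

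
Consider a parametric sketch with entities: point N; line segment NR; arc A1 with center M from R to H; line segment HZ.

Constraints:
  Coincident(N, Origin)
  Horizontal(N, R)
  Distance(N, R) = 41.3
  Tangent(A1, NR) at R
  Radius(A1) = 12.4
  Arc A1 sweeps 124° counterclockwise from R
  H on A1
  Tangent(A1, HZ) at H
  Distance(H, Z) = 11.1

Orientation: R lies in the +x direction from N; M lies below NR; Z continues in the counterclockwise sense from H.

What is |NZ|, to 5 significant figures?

46.906

N is at the origin; NR is horizontal with |NR| = 41.3 and R on the +x side, so R = (41.300, 0.0000). Since A1 is tangent to NR there, MR ⟂ NR, so M = R + (0, -12.4) = (41.300, -12.400). On A1, R sits at bearing 90° from M; a 124° counterclockwise sweep puts H at bearing 214°, so H = M + 12.4·(cos 214°, sin 214°) = (31.020, -19.334). The tangent condition forces MH to be normal to HZ, so HZ runs along (−sin 214°, cos 214°); with |HZ| = 11.1, Z = (37.227, -28.536). Then |NZ| = |Z − N| = 46.906.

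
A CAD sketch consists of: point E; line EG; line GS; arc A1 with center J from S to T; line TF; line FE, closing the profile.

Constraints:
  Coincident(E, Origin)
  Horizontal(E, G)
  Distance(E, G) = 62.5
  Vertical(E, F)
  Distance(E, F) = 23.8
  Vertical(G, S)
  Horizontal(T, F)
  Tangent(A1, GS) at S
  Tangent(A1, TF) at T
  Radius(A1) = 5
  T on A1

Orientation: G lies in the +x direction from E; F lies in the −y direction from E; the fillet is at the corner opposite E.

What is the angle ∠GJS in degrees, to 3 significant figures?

75.1°

E is at the origin; E and G share the same y with |EG| = 62.5 and G on the +x side, so G = (62.5, 0.00). E and F share the same x with |EF| = 23.8 and F on the −y side, so F = (0.00, -23.8). The virtual corner opposite E is at (62.5, -23.8). The tangent condition forces JS to be normal to GS and tangency of A1 to TF means the radius JT is perpendicular to TF, with radius 5.0, so the center J sits 5.0 in from both sides at J = (57.5, -18.8). That places the tangent points at S = (62.5, -18.8) on GS and T = (57.5, -23.8) on TF. Then cos ∠GJS = JG·JS / (|JG||JS|), giving 75.1°.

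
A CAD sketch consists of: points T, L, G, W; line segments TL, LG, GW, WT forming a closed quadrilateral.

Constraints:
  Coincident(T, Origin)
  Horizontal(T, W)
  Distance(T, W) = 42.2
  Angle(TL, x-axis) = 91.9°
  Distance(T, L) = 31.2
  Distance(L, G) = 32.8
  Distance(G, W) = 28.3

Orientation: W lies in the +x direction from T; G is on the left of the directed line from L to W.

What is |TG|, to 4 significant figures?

40.84

T is at the origin; T and W share the same y with |TW| = 42.2 and W in +x, so W = (42.2, 0). TL runs at 91.9° with |TL| = 31.2, so L = (-1.034, 31.18). G is determined by |LG| = 32.8 and |GW| = 28.3 together: it lies at the intersection of circle(L, 32.8) and circle(W, 28.3). With |LW| = 53.31, the foot of the radical line on LW is 29.23 from L and the perpendicular offset is √(32.8² − 29.23²) = 14.88. Taking the left-of-LW solution: G = (31.38, 26.15).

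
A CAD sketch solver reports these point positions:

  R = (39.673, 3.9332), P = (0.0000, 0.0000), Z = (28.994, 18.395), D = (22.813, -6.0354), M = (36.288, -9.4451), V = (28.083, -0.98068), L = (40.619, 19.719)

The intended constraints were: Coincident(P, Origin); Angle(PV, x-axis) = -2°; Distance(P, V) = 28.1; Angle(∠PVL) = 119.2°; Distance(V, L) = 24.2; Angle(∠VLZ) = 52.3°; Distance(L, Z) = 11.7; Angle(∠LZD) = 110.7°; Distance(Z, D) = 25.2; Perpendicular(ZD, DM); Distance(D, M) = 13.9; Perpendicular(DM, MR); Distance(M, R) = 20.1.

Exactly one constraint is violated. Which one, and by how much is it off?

Distance(M, R) = 20.1 — off by 6.30.

P = (0.00, 0.00) ✓; PV at -2.000° ✓; |PV| = 28.10 ✓; ∠PVL = 119.2° ✓; |VL| = 24.20 ✓; ∠VLZ = 52.30° ✓; |LZ| = 11.70 ✓; ∠LZD = 110.7° ✓; |ZD| = 25.20 ✓; ∠(ZD, DM) = 90.00° ✓; |DM| = 13.90 ✓; ∠(DM, MR) = 90.00° ✓; |MR| = 13.80 ✗.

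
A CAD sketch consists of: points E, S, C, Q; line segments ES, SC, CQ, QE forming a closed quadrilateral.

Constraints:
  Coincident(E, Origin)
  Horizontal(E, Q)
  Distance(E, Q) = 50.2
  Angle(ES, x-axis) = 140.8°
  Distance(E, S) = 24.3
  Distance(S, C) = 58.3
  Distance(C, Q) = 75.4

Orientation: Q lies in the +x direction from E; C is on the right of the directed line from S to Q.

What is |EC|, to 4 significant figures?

44.22

E is at the origin; E and Q share the same y with |EQ| = 50.2 and Q in +x, so Q = (50.2, 0). ES runs at 140.8° with |ES| = 24.3, so S = (-18.83, 15.36). C is determined by |SC| = 58.3 and |CQ| = 75.4 together: it lies at the intersection of circle(S, 58.3) and circle(Q, 75.4). With |SQ| = 70.72, the foot of the radical line on SQ is 19.20 from S and the perpendicular offset is √(58.3² − 19.20²) = 55.05. Taking the right-of-SQ solution: C = (-12.05, -42.55).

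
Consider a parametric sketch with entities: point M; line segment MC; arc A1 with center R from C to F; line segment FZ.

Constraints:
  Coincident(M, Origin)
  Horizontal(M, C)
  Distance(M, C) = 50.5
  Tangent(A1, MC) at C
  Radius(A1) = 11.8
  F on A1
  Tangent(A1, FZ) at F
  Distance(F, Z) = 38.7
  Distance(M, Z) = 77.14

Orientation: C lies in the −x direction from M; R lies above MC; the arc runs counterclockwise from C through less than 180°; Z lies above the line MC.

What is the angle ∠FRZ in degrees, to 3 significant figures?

73.0°

Checks: |RF| = 11.80 ✓; ∠(RF, FZ) = 90.00° ✓; |FZ| = 38.70 ✓; |MZ| = 77.14 ✓.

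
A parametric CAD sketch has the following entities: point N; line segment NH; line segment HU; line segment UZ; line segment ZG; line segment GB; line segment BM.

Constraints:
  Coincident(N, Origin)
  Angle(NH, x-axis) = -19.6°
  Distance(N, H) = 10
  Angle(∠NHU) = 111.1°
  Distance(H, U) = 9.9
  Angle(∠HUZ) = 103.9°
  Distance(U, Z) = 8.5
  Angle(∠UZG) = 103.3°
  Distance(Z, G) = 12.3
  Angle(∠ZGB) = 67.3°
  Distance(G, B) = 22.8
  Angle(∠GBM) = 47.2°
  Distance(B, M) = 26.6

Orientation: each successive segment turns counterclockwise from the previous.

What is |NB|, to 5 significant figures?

18.402

N is at the origin; NH runs at -19.6° with length 10.0, so H = (9.4206, -3.3545). ∠NHU = 111.1° gives HU at 49.300° from the x-axis; with |HU| = 9.9, U = (15.876, 4.1510). ∠HUZ = 103.9° gives UZ at 125.40° from the x-axis; with |UZ| = 8.5, Z = (10.952, 11.080). ∠UZG = 103.3° gives ZG at -157.90° from the x-axis; with |ZG| = 12.3, G = (-0.44384, 6.4520). ∠ZGB = 67.3° gives GB at -45.200° from the x-axis; with |GB| = 22.8, B = (15.622, -9.7262). Then |NB| = |B − N| = 18.402.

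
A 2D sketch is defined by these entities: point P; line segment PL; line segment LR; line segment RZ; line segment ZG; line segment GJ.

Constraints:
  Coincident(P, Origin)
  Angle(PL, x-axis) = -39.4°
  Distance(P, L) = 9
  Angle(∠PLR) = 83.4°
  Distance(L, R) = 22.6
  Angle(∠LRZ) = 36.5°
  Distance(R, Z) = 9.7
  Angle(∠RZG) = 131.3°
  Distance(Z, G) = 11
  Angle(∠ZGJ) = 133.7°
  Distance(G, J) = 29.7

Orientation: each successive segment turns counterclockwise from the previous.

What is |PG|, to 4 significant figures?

6.269

P is at the origin; PL runs at -39.4° with length 9.0, so L = (6.955, -5.713). ∠PLR = 83.4° gives LR at 57.20° from the x-axis; with |LR| = 22.6, R = (19.20, 13.28). ∠LRZ = 36.5° gives RZ at -159.3° from the x-axis; with |RZ| = 9.7, Z = (10.12, 9.856). ∠RZG = 131.3° gives ZG at -110.6° from the x-axis; with |ZG| = 11.0, G = (6.253, -0.4411). Then |PG| = |G − P| = 6.269.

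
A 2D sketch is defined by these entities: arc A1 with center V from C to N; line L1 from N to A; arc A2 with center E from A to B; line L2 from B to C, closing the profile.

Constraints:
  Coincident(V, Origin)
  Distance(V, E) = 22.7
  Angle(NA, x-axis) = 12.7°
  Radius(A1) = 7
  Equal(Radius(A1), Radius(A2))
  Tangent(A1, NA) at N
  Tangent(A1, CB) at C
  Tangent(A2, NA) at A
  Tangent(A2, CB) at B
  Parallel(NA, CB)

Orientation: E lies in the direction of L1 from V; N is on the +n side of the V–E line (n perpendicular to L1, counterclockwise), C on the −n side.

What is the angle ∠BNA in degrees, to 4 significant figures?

31.66°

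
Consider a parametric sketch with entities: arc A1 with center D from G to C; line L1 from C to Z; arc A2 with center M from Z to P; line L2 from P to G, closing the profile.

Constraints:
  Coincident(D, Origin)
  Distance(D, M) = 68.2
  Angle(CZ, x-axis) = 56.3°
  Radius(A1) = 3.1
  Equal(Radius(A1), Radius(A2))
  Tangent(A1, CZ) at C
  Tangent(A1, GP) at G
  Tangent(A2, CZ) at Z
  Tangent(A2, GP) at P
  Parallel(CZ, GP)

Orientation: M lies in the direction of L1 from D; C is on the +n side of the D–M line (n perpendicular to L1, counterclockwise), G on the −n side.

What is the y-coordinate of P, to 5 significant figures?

55.019

Tangency of A1 to both parallel lines with radius 3.1 puts C and G at D ± 3.1·n: C = (-2.5791, 1.7200), G = (2.5791, -1.7200). Equal radii place Z and P the same way about M: Z = M + 3.1·n = (35.261, 58.459), P = M − 3.1·n = (40.419, 55.019). So P.y = 55.019.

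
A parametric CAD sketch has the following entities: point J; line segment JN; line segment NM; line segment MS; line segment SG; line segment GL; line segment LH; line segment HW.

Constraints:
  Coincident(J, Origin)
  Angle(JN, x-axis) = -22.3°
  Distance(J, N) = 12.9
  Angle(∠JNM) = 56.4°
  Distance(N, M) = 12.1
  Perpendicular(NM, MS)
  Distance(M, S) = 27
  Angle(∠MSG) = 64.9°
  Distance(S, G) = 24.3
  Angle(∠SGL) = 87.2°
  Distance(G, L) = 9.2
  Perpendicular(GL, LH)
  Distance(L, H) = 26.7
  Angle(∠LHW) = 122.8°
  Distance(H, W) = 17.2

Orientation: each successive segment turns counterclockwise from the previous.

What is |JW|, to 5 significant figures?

30.088

J is at the origin; JN runs at -22.3° with length 12.9, so N = (11.935, -4.8950). ∠JNM = 56.4° gives NM at 101.30° from the x-axis; with |NM| = 12.1, M = (9.5643, 6.9705). NM ⟂ MS, so MS runs at -168.70°; with |MS| = 27.0, S = (-16.912, 1.6799). ∠MSG = 64.9° gives SG at -53.600° from the x-axis; with |SG| = 24.3, G = (-2.4923, -17.879). ∠SGL = 87.2° gives GL at 39.200° from the x-axis; with |GL| = 9.2, L = (4.6372, -12.064). GL ⟂ LH, so LH runs at 129.20°; with |LH| = 26.7, H = (-12.238, 8.6267). ∠LHW = 122.8° gives HW at -173.60° from the x-axis; with |HW| = 17.2, W = (-29.331, 6.7094). Then |JW| = |W − J| = 30.088.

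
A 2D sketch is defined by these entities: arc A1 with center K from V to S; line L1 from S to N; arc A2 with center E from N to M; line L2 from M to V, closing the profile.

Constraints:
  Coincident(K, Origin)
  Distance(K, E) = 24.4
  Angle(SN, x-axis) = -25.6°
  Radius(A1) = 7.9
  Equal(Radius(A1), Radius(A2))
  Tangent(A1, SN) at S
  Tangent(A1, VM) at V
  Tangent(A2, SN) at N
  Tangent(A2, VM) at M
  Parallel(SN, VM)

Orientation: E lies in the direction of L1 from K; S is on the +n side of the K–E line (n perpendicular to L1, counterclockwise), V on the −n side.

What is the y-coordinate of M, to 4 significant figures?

-17.67

The slot axis is L1's direction at -25.6°, so u = (cos -25.6°, sin -25.6°) = (0.9018, -0.4321) and n = (−sin -25.6°, cos -25.6°) = (0.4321, 0.9018). K is at the origin and E lies 24.4 along u from K, so E = 24.4·u = (22.00, -10.54). Tangency of A1 to both parallel lines with radius 7.9 puts S and V at K ± 7.9·n: S = (3.413, 7.124), V = (-3.413, -7.124). Equal radii place N and M the same way about E: N = E + 7.9·n = (25.42, -3.418), M = E − 7.9·n = (18.59, -17.67). So M.y = -17.67.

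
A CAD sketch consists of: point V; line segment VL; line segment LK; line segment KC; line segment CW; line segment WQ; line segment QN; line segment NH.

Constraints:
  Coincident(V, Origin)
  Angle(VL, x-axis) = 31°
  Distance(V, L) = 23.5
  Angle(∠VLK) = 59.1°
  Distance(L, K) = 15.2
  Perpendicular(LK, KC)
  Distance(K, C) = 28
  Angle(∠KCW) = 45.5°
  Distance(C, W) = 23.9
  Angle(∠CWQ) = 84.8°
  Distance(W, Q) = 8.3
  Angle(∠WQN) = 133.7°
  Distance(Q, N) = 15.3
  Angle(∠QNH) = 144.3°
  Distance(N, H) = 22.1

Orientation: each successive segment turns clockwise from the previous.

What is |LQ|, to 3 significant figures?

7.39

V is at the origin; VL runs at 31.0° with length 23.5, so L = (20.1, 12.1). ∠VLK = 59.1° gives LK at -89.9° from the x-axis; with |LK| = 15.2, K = (20.2, -3.10). LK is perpendicular to KC, so KC runs at -180°; with |KC| = 28.0, C = (-7.83, -3.15). ∠KCW = 45.5° gives CW at 45.6° from the x-axis; with |CW| = 23.9, W = (8.89, 13.9). ∠CWQ = 84.8° gives WQ at -49.6° from the x-axis; with |WQ| = 8.3, Q = (14.3, 7.61). Then |LQ| = |Q − L| = 7.39.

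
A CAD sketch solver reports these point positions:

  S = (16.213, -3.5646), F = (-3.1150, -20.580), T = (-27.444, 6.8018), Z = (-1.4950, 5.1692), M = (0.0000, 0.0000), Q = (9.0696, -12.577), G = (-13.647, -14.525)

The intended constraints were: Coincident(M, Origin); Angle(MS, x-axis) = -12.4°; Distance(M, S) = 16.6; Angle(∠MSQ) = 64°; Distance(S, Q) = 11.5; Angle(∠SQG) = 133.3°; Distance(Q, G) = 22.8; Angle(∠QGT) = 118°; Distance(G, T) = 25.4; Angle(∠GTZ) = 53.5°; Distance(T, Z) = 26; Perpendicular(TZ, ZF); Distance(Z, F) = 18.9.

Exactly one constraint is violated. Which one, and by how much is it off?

Distance(Z, F) = 18.9 — off by 6.90.

M = (0.00, 0.00) ✓; MS at -12.40° ✓; |MS| = 16.60 ✓; ∠MSQ = 64.00° ✓; |SQ| = 11.50 ✓; ∠SQG = 133.3° ✓; |QG| = 22.80 ✓; ∠QGT = 118.0° ✓; |GT| = 25.40 ✓; ∠GTZ = 53.50° ✓; |TZ| = 26.00 ✓; ∠(TZ, ZF) = 90.00° ✓; |ZF| = 25.80 ✗.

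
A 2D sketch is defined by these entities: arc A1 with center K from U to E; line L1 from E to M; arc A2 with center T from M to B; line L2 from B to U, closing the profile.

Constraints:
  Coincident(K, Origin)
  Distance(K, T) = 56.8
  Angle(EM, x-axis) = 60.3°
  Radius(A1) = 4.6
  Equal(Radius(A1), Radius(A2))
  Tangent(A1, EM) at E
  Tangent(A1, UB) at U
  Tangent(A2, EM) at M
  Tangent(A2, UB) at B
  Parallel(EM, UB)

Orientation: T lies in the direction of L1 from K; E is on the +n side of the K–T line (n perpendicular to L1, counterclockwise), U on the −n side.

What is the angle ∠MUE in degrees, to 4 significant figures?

80.80°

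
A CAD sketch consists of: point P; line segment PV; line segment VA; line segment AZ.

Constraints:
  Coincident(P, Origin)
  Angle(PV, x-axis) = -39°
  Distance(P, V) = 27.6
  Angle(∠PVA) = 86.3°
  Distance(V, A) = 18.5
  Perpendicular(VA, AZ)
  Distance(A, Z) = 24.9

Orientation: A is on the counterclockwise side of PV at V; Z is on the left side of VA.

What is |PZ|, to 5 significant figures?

16.926

P is at the origin; PV runs at -39.0° with length 27.6, so V = 27.6·(cos -39.0°, sin -39.0°) = (21.449, -17.369). ∠PVA = 86.3°, so VA runs at -39.0° + (180° − 86.3°) = 54.700° from the x-axis; with |VA| = 18.5, A = V + 18.5·(cos 54.700°, sin 54.700°) = (32.140, -2.2707). VA is perpendicular to AZ; with |AZ| = 24.9 on the left of VA, Z = A + 24.9·(-0.81614, 0.57786) = (11.818, 12.118). Then |PZ| = |Z − P| = 16.926.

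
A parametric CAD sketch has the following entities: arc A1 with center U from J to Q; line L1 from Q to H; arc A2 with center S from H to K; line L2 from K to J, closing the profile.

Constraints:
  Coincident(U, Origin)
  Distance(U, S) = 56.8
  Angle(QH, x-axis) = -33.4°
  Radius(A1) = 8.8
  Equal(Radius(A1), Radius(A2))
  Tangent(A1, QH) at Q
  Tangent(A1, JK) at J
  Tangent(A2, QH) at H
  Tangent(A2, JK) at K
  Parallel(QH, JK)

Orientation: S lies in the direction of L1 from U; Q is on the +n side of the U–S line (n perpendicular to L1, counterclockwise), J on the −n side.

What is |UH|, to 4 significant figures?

57.48

The slot axis is L1's direction at -33.4°, so u = (cos -33.4°, sin -33.4°) = (0.8348, -0.5505) and n = (−sin -33.4°, cos -33.4°) = (0.5505, 0.8348). U is at the origin and S lies 56.8 along u from U, so S = 56.8·u = (47.42, -31.27). Tangency of A1 to both parallel lines with radius 8.8 puts Q and J at U ± 8.8·n: Q = (4.844, 7.347), J = (-4.844, -7.347). Equal radii place H and K the same way about S: H = S + 8.8·n = (52.26, -23.92), K = S − 8.8·n = (42.58, -38.61). Then |UH| = |H − U| = 57.48.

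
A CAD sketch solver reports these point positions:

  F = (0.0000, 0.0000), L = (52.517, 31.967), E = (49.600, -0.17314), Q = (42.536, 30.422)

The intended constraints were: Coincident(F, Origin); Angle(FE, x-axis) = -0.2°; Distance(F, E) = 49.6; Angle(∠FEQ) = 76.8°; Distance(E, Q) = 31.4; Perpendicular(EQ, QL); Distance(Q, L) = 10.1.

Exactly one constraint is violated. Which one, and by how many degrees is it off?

Perpendicular(EQ, QL) — off by 4.20°.

F = (0.00, 0.00) ✓; FE at -0.2000° ✓; |FE| = 49.60 ✓; ∠FEQ = 76.80° ✓; |EQ| = 31.40 ✓; ∠(EQ, QL) = 94.20° ✗; |QL| = 10.10 ✓.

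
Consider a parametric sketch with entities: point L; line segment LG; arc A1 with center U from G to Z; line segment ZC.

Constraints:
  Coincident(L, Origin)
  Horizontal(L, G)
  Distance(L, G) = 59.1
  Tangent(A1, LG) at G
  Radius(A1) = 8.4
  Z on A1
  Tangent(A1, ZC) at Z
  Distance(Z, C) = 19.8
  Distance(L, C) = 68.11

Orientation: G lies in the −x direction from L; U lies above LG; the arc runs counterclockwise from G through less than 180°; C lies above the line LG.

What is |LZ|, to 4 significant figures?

53.21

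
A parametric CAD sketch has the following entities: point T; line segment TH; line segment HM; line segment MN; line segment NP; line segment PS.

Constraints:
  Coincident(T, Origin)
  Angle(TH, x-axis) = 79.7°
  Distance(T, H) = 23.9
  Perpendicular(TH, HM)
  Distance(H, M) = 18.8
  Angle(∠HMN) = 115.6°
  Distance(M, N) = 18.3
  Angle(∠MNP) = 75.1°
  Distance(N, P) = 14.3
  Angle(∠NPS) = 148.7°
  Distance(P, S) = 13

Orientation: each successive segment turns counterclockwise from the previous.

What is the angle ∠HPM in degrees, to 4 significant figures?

51.23°

∠HMN = 115.6° gives MN at -125.9° from the x-axis; with |MN| = 18.3, N = (-24.95, 12.05). ∠MNP = 75.1° gives NP at -21.00° from the x-axis; with |NP| = 14.3, P = (-11.60, 6.928). Then cos ∠HPM = PH·PM / (|PH||PM|), giving 51.23°.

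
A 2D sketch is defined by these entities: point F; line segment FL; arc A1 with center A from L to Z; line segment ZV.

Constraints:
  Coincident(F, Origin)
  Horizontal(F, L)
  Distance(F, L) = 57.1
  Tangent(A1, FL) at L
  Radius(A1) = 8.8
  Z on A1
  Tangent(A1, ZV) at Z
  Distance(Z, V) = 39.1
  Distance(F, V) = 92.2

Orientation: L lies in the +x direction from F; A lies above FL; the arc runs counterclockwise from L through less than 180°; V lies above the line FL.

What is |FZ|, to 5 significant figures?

64.977

Checks: |AZ| = 8.800 ✓; ∠(AZ, ZV) = 90.00° ✓; |ZV| = 39.10 ✓; |FV| = 92.20 ✓.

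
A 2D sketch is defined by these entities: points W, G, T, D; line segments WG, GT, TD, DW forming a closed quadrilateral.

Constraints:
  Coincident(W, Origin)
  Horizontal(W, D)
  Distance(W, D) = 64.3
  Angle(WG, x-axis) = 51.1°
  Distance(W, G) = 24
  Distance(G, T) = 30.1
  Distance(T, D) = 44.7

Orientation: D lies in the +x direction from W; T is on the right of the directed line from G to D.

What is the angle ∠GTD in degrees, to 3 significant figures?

87.2°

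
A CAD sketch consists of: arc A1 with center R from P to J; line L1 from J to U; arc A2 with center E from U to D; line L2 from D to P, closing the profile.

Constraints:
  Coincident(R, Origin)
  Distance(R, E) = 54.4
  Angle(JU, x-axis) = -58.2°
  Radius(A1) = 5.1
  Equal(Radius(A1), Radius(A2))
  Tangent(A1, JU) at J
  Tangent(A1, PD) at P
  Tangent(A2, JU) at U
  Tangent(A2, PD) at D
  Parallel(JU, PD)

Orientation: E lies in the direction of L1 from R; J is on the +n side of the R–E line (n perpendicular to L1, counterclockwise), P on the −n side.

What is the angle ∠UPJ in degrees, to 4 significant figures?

79.38°

The slot axis is L1's direction at -58.2°, so u = (cos -58.2°, sin -58.2°) = (0.5270, -0.8499) and n = (−sin -58.2°, cos -58.2°) = (0.8499, 0.5270). R is at the origin and E lies 54.4 along u from R, so E = 54.4·u = (28.67, -46.23). Tangency of A1 to both parallel lines with radius 5.1 puts J and P at R ± 5.1·n: J = (4.334, 2.687), P = (-4.334, -2.687). Equal radii place U and D the same way about E: U = E + 5.1·n = (33.00, -43.55), D = E − 5.1·n = (24.33, -48.92). Then cos ∠UPJ = PU·PJ / (|PU||PJ|), giving 79.38°.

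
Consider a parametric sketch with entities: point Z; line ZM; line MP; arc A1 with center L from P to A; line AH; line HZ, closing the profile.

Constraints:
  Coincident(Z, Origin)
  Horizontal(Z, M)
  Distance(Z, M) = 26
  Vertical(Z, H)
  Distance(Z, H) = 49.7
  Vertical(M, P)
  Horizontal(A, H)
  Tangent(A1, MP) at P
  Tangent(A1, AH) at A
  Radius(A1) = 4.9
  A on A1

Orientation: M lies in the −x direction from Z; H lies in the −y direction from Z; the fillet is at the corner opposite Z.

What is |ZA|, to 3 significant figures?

54.0

The virtual corner opposite Z is at (-26.0, -49.7). Tangency of A1 to MP means the radius LP is perpendicular to MP and tangency of A1 to AH means the radius LA is perpendicular to AH, with radius 4.9, so the center L sits 4.9 in from both sides at L = (-21.1, -44.8). That places the tangent points at P = (-26.0, -44.8) on MP and A = (-21.1, -49.7) on AH. Then |ZA| = |A − Z| = 54.0.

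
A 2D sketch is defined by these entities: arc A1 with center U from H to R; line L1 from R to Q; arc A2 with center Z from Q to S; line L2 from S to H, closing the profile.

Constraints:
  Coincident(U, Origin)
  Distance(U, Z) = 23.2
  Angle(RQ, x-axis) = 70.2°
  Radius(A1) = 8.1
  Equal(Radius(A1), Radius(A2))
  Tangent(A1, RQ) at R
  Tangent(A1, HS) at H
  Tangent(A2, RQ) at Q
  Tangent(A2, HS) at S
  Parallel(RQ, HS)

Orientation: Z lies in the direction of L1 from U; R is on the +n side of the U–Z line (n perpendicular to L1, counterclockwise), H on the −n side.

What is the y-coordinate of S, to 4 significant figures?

19.08

The slot axis is L1's direction at 70.2°, so u = (cos 70.2°, sin 70.2°) = (0.3387, 0.9409) and n = (−sin 70.2°, cos 70.2°) = (-0.9409, 0.3387). U is at the origin and Z lies 23.2 along u from U, so Z = 23.2·u = (7.859, 21.83). Tangency of A1 to both parallel lines with radius 8.1 puts R and H at U ± 8.1·n: R = (-7.621, 2.744), H = (7.621, -2.744). Equal radii place Q and S the same way about Z: Q = Z + 8.1·n = (0.2376, 24.57), S = Z − 8.1·n = (15.48, 19.08). So S.y = 19.08.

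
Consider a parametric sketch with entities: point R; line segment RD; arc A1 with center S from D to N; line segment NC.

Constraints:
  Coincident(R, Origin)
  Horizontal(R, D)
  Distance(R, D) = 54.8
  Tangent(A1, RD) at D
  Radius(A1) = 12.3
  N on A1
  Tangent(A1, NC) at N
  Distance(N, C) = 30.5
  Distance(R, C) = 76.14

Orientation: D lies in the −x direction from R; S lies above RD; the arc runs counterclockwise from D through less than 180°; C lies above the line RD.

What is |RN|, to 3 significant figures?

48.6

R is at the origin; R and D share the same y with |RD| = 54.8 and D on the −x side, so D = (-54.8, 0.00). Since A1 is tangent to RD there, SD ⟂ RD, so S = D + (0, 12.3) = (-54.8, 12.3). Since SN ⟂ NC (tangency), |SC| = √(12.3² + 30.5²) = 32.9 regardless of where N sits on A1. So C lies on both circle(R, 76.14) and circle(S, 32.9); the above-RD intersection is C = (-61.8, 44.4). N is the foot of the tangent from C: N = (-44.6, 19.2).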